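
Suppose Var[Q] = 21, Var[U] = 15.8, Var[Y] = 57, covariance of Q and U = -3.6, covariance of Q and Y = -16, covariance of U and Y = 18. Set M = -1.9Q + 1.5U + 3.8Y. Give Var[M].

Var[M] = a²·Var[Q] + b²·Var[U] + c²·Var[Y] + 2ab·covariance of Q and U + 2ac·covariance of Q and Y + 2bc·covariance of U and Y, with a = -1.9, b = 1.5, c = 3.8.
= 75.81 + 35.55 + 823.08 + 20.52 + 231.04 + 205.2
= 1391.2.

Var[M] = 1391.2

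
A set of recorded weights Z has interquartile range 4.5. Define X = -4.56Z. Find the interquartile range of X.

IQR(X) = 20.52

Under X = aZ + b, IQR(X) = |a|·IQR(Z) = |-4.56|·4.5 = 20.52 (shifts cancel; spread scales by |a|).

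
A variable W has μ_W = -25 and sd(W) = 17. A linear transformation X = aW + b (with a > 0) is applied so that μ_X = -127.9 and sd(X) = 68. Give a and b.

sd(X) = a·sd(W) (a > 0), so a = 68/17 = 4.
μ_X = a·μ_W + b, so b = -127.9 − 4·(-25) = -27.9.

a = 4, b = -27.9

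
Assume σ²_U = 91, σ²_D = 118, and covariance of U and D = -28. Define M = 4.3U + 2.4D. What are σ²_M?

σ²_M = 1784.35

σ²_M = a²·σ²_U + b²·σ²_D + 2ab·covariance of U and D with a = 4.3, b = 2.4.
= 4.3²·91 + 2.4²·118 + 2·4.3·2.4·(-28)
= 1682.59 + 679.68 + (-577.92) = 1784.35.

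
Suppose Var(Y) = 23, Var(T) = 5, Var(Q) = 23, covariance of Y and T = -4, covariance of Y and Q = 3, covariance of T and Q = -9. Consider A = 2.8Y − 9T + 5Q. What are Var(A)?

Var(A) = 2255.92

Var(A) = a²·Var(Y) + b²·Var(T) + c²·Var(Q) + 2ab·covariance of Y and T + 2ac·covariance of Y and Q + 2bc·covariance of T and Q, with a = 2.8, b = -9, c = 5.
= 180.32 + 405 + 575 + 201.6 + 84 + 810
= 2255.92.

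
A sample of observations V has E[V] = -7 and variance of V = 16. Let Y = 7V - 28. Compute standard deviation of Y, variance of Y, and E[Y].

standard deviation of Y = 28, variance of Y = 784, E[Y] = -77

Y = 7V - 28 is linear with a = 7, b = -28.
standard deviation of V = √16 = 4.
standard deviation of Y = |a|·standard deviation of V = |7|·4 = 28.
variance of Y = a²·variance of V = 7²·16 = 784 (the additive constant -28 does not affect variance).
E[Y] = a·E[V] + b = 7·(-7) + (-28) = -77.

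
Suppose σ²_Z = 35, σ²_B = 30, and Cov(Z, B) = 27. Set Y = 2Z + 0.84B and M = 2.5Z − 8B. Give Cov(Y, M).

By bilinearity, Cov(Y, M) = ac·σ²_Z + bd·σ²_B + (ad+bc)·Cov(Z, B), with a=2, b=0.84, c=2.5, d=-8.
ac·σ²_Z = 2·2.5·35 = 175
bd·σ²_B = 0.84·(-8)·30 = -201.6
(ad+bc)·Cov(Z, B) = (-13.9)·27 = -375.3
Cov(Y, M) = 175 + (-201.6) + (-375.3) = -401.9.

Cov(Y, M) = -401.9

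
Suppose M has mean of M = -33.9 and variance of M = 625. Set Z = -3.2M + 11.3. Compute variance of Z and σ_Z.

variance of Z = 6400, σ_Z = 80

Z = -3.2M + 11.3 is linear with a = -3.2, b = 11.3.
variance of Z = a²·variance of M = (-3.2)²·625 = 6400 (the additive constant 11.3 does not affect variance).
σ_M = √625 = 25.
σ_Z = |a|·σ_M = |-3.2|·25 = 80.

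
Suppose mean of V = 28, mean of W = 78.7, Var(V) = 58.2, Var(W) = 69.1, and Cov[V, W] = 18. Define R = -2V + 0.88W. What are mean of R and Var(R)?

mean of R = 13.256, Var(R) = 222.95104

mean of R = (-2)·mean of V + 0.88·mean of W = (-2)·28 + 0.88·78.7 = 13.256.
Var(R) = a²·Var(V) + b²·Var(W) + 2ab·Cov[V, W] with a = -2, b = 0.88.
= (-2)²·58.2 + 0.88²·69.1 + 2·(-2)·0.88·18
= 232.8 + 53.51104 + (-63.36) = 222.95104.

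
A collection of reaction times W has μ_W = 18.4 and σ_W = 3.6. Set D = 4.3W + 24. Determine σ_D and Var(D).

σ_D = 15.48, Var(D) = 239.6304

D = 4.3W + 24 is linear with a = 4.3, b = 24.
σ_D = |a|·σ_W = |4.3|·3.6 = 15.48.
Var(W) = 3.6² = 12.96.
Var(D) = a²·Var(W) = 4.3²·12.96 = 239.6304 (the additive constant 24 does not affect variance).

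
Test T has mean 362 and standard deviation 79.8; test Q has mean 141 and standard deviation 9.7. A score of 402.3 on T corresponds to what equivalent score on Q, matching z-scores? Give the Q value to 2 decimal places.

z = (402.3 − 362)/79.8 ≈ 0.505.
Q = 141 + z·9.7 = 141 + (402.3 − 362)·9.7/79.8 ≈ 145.90.

Q = 145.90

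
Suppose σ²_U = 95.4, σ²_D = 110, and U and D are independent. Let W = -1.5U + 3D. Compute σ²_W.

σ²_W = a²·σ²_U + b²·σ²_D + 2ab·covariance of U and D with a = -1.5, b = 3.
Independence gives covariance of U and D = 0.
= (-1.5)²·95.4 + 3²·110 + 2·(-1.5)·3·0
= 214.65 + 990 + 0 = 1204.65.

σ²_W = 1204.65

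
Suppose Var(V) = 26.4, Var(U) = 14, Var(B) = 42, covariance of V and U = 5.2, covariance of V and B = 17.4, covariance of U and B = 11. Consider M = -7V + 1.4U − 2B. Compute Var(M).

Var(M) = 1812.72

Var(M) = a²·Var(V) + b²·Var(U) + c²·Var(B) + 2ab·covariance of V and U + 2ac·covariance of V and B + 2bc·covariance of U and B, with a = -7, b = 1.4, c = -2.
= 1293.6 + 27.44 + 168 + (-101.92) + 487.2 + (-61.6)
= 1812.72.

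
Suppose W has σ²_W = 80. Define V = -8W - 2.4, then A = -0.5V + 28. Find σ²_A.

σ²_A = 1280

σ²_V = (-8)²·80 = 5120.
σ²_A = (-0.5)²·5120 = 1280.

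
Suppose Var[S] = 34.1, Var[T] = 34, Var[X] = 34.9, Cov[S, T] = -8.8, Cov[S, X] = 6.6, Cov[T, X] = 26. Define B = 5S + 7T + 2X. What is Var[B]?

Var[B] = 2902.1

Var[B] = a²·Var[S] + b²·Var[T] + c²·Var[X] + 2ab·Cov[S, T] + 2ac·Cov[S, X] + 2bc·Cov[T, X], with a = 5, b = 7, c = 2.
= 852.5 + 1666 + 139.6 + (-616) + 132 + 728
= 2902.1.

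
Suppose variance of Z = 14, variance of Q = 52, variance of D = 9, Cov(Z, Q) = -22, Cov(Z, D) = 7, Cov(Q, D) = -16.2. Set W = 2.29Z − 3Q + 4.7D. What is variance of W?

variance of W = a²·variance of Z + b²·variance of Q + c²·variance of D + 2ab·Cov(Z, Q) + 2ac·Cov(Z, D) + 2bc·Cov(Q, D), with a = 2.29, b = -3, c = 4.7.
= 73.4174 + 468 + 198.81 + 302.28 + 150.682 + 456.84
= 1650.0294.

variance of W = 1650.0294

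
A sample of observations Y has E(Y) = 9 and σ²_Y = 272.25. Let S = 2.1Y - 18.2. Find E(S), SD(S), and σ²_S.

S = 2.1Y - 18.2 is linear with a = 2.1, b = -18.2.
E(S) = a·E(Y) + b = 2.1·9 + (-18.2) = 0.7.
SD(Y) = √272.25 = 16.5.
SD(S) = |a|·SD(Y) = |2.1|·16.5 = 34.65.
σ²_S = a²·σ²_Y = 2.1²·272.25 = 1200.6225 (the additive constant -18.2 does not affect variance).

E(S) = 0.7, SD(S) = 34.65, σ²_S = 1200.6225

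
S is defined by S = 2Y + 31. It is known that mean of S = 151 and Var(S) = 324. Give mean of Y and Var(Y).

From S = 2Y + 31: mean of S = a·mean of Y + b, so mean of Y = (mean of S − b)/a = (151 − 31)/2 = 60.
Var(S) = a²·Var(Y), so Var(Y) = 324/2² = 81.

mean of Y = 60, Var(Y) = 81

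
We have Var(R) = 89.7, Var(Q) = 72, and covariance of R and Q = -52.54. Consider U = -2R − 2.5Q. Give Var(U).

Var(U) = a²·Var(R) + b²·Var(Q) + 2ab·covariance of R and Q with a = -2, b = -2.5.
= (-2)²·89.7 + (-2.5)²·72 + 2·(-2)·(-2.5)·(-52.54)
= 358.8 + 450 + (-525.4) = 283.4.

Var(U) = 283.4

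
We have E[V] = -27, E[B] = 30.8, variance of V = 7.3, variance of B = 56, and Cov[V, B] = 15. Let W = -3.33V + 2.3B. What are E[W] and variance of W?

E[W] = 160.75, variance of W = 147.41897

E[W] = (-3.33)·E[V] + 2.3·E[B] = (-3.33)·(-27) + 2.3·30.8 = 160.75.
variance of W = a²·variance of V + b²·variance of B + 2ab·Cov[V, B] with a = -3.33, b = 2.3.
= (-3.33)²·7.3 + 2.3²·56 + 2·(-3.33)·2.3·15
= 80.94897 + 296.24 + (-229.77) = 147.41897.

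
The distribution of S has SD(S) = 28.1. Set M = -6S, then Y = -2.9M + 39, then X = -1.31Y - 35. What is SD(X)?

SD(X) = 640.5114

SD(M) = |-6|·28.1 = 168.6.
SD(Y) = |-2.9|·168.6 = 488.94.
SD(X) = |-1.31|·488.94 = 640.5114.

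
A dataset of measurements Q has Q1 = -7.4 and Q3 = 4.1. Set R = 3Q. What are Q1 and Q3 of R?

a = 3 > 0: Q1(R) = a·Q1(Q)+b = -22.2, Q3(R) = a·Q3(Q)+b = 12.3.

Q1(R) = -22.2, Q3(R) = 12.3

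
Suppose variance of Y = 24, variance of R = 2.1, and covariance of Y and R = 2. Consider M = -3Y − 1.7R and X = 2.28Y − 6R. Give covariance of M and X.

covariance of M and X = -114.492

By bilinearity, covariance of M and X = ac·variance of Y + bd·variance of R + (ad+bc)·covariance of Y and R, with a=-3, b=-1.7, c=2.28, d=-6.
ac·variance of Y = (-3)·2.28·24 = -164.16
bd·variance of R = (-1.7)·(-6)·2.1 = 21.42
(ad+bc)·covariance of Y and R = (14.124)·2 = 28.248
covariance of M and X = -164.16 + 21.42 + 28.248 = -114.492.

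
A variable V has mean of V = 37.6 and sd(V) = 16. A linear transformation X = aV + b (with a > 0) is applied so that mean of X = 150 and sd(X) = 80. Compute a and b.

sd(X) = a·sd(V) (a > 0), so a = 80/16 = 5.
mean of X = a·mean of V + b, so b = 150 − 5·37.6 = -38.

a = 5, b = -38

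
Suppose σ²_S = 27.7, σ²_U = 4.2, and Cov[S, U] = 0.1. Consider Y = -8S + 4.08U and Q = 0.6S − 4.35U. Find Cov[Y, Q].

Cov[Y, Q] = -203.7768

By bilinearity, Cov[Y, Q] = ac·σ²_S + bd·σ²_U + (ad+bc)·Cov[S, U], with a=-8, b=4.08, c=0.6, d=-4.35.
ac·σ²_S = (-8)·0.6·27.7 = -132.96
bd·σ²_U = 4.08·(-4.35)·4.2 = -74.5416
(ad+bc)·Cov[S, U] = (37.248)·0.1 = 3.7248
Cov[Y, Q] = -132.96 + (-74.5416) + 3.7248 = -203.7768.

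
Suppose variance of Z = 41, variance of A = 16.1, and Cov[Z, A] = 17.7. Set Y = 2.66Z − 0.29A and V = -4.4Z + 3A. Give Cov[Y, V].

Cov[Y, V] = -330.0398

By bilinearity, Cov[Y, V] = ac·variance of Z + bd·variance of A + (ad+bc)·Cov[Z, A], with a=2.66, b=-0.29, c=-4.4, d=3.
ac·variance of Z = 2.66·(-4.4)·41 = -479.864
bd·variance of A = (-0.29)·3·16.1 = -14.007
(ad+bc)·Cov[Z, A] = (9.256)·17.7 = 163.8312
Cov[Y, V] = -479.864 + (-14.007) + 163.8312 = -330.0398.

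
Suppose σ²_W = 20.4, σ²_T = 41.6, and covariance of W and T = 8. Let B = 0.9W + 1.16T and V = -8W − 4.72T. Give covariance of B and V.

covariance of B and V = -482.87232

By bilinearity, covariance of B and V = ac·σ²_W + bd·σ²_T + (ad+bc)·covariance of W and T, with a=0.9, b=1.16, c=-8, d=-4.72.
ac·σ²_W = 0.9·(-8)·20.4 = -146.88
bd·σ²_T = 1.16·(-4.72)·41.6 = -227.76832
(ad+bc)·covariance of W and T = (-13.528)·8 = -108.224
covariance of B and V = -146.88 + (-227.76832) + (-108.224) = -482.87232.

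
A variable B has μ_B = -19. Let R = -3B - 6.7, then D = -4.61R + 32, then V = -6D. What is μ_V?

μ_V = 1199.298

μ_R = (-3)·(-19) + (-6.7) = 50.3.
μ_D = (-4.61)·50.3 + 32 = -199.883.
μ_V = (-6)·(-199.883) = 1199.298.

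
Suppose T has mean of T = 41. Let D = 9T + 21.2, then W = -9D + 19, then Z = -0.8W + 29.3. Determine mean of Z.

mean of Z = 2823.54

mean of D = 9·41 + 21.2 = 390.2.
mean of W = (-9)·390.2 + 19 = -3492.8.
mean of Z = (-0.8)·(-3492.8) + 29.3 = 2823.54.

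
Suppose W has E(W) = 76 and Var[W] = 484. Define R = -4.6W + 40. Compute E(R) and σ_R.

E(R) = -309.6, σ_R = 101.2

R = -4.6W + 40 is linear with a = -4.6, b = 40.
E(R) = a·E(W) + b = (-4.6)·76 + 40 = -309.6.
σ_W = √484 = 22.
σ_R = |a|·σ_W = |-4.6|·22 = 101.2.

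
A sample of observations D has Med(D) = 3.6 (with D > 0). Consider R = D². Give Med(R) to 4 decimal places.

Med(R) = 12.96

D² is monotone on this domain, so Med(R) = square(3.6) = 12.96.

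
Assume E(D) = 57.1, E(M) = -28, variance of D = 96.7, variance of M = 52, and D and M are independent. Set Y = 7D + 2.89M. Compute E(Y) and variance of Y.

E(Y) = 318.78, variance of Y = 5172.6092

E(Y) = 7·E(D) + 2.89·E(M) = 7·57.1 + 2.89·(-28) = 318.78.
variance of Y = a²·variance of D + b²·variance of M + 2ab·covariance of D and M with a = 7, b = 2.89.
Independence gives covariance of D and M = 0.
= 7²·96.7 + 2.89²·52 + 2·7·2.89·0
= 4738.3 + 434.3092 + 0 = 5172.6092.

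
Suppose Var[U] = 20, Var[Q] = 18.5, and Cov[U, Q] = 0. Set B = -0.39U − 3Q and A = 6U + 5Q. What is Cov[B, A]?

Cov[B, A] = -324.3

By bilinearity, Cov[B, A] = ac·Var[U] + bd·Var[Q] + (ad+bc)·Cov[U, Q], with a=-0.39, b=-3, c=6, d=5.
ac·Var[U] = (-0.39)·6·20 = -46.8
bd·Var[Q] = (-3)·5·18.5 = -277.5
(ad+bc)·Cov[U, Q] = (-19.95)·0 = 0
Cov[B, A] = -46.8 + (-277.5) + 0 = -324.3.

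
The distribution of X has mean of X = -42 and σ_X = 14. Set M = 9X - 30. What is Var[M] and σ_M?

M = 9X - 30 is linear with a = 9, b = -30.
Var[X] = 14² = 196.
Var[M] = a²·Var[X] = 9²·196 = 15876 (the additive constant -30 does not affect variance).
σ_M = |a|·σ_X = |9|·14 = 126.

Var[M] = 15876, σ_M = 126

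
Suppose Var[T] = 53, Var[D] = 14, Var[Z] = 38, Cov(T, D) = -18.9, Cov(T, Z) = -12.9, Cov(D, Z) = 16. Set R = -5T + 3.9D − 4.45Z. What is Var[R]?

Var[R] = 1898.125

Var[R] = a²·Var[T] + b²·Var[D] + c²·Var[Z] + 2ab·Cov(T, D) + 2ac·Cov(T, Z) + 2bc·Cov(D, Z), with a = -5, b = 3.9, c = -4.45.
= 1325 + 212.94 + 752.495 + 737.1 + (-574.05) + (-555.36)
= 1898.125.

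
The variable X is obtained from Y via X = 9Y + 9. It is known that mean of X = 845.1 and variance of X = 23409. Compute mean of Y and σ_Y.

mean of Y = 92.9, σ_Y = 17

From X = 9Y + 9: mean of X = a·mean of Y + b, so mean of Y = (mean of X − b)/a = (845.1 − 9)/9 = 92.9.
σ_X = √23409 = 153.
σ_X = |a|·σ_Y, so σ_Y = 153/|9| = 17.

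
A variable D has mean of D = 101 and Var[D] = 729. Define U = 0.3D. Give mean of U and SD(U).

U = 0.3D is linear with a = 0.3, b = 0.
mean of U = a·mean of D + b = 0.3·101 = 30.3.
SD(D) = √729 = 27.
SD(U) = |a|·SD(D) = |0.3|·27 = 8.1.

mean of U = 30.3, SD(U) = 8.1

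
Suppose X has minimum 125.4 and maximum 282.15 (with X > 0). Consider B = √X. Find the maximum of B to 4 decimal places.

√X is increasing on this domain, so max(B) comes from max(X) = 282.15: max(B) = √(282.15) ≈ 16.7973.

max(B) = 16.7973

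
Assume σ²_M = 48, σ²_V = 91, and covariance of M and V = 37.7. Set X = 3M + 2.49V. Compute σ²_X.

σ²_X = 1559.4471

σ²_X = a²·σ²_M + b²·σ²_V + 2ab·covariance of M and V with a = 3, b = 2.49.
= 3²·48 + 2.49²·91 + 2·3·2.49·37.7
= 432 + 564.2091 + 563.238 = 1559.4471.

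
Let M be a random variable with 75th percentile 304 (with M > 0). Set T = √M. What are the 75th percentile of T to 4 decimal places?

75th percentile of T = 17.4356

√M is increasing, so P_{75}(T) = g(P_{75}(M)) ≈ 17.4356.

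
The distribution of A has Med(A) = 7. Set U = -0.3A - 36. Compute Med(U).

Med(U) = -38.1

A linear map preserves order up to sign, so Med(U) = a·Med(A) + b = (-0.3)·7 + (-36) = -38.1.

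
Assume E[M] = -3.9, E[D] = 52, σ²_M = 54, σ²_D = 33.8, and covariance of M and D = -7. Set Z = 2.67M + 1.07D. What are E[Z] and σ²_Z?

E[Z] = 2.67·E[M] + 1.07·E[D] = 2.67·(-3.9) + 1.07·52 = 45.227.
σ²_Z = a²·σ²_M + b²·σ²_D + 2ab·covariance of M and D with a = 2.67, b = 1.07.
= 2.67²·54 + 1.07²·33.8 + 2·2.67·1.07·(-7)
= 384.9606 + 38.69762 + (-39.9966) = 383.66162.

E[Z] = 45.227, σ²_Z = 383.66162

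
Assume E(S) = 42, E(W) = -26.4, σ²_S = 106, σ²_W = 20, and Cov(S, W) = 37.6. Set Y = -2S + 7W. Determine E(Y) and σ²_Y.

E(Y) = (-2)·E(S) + 7·E(W) = (-2)·42 + 7·(-26.4) = -268.8.
σ²_Y = a²·σ²_S + b²·σ²_W + 2ab·Cov(S, W) with a = -2, b = 7.
= (-2)²·106 + 7²·20 + 2·(-2)·7·37.6
= 424 + 980 + (-1052.8) = 351.2.

E(Y) = -268.8, σ²_Y = 351.2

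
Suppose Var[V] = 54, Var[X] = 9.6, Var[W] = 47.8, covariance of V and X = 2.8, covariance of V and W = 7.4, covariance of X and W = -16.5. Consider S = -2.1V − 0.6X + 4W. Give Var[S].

Var[S] = a²·Var[V] + b²·Var[X] + c²·Var[W] + 2ab·covariance of V and X + 2ac·covariance of V and W + 2bc·covariance of X and W, with a = -2.1, b = -0.6, c = 4.
= 238.14 + 3.456 + 764.8 + 7.056 + (-124.32) + 79.2
= 968.332.

Var[S] = 968.332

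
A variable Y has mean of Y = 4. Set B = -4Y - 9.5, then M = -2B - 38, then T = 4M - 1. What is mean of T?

mean of B = (-4)·4 + (-9.5) = -25.5.
mean of M = (-2)·(-25.5) + (-38) = 13.
mean of T = 4·13 + (-1) = 51.

mean of T = 51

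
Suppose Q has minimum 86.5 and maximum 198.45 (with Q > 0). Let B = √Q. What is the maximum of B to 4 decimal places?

max(B) = 14.0872

√Q is increasing on this domain, so max(B) comes from max(Q) = 198.45: max(B) = √(198.45) ≈ 14.0872.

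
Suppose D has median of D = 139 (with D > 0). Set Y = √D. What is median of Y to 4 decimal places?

median of Y = 11.7898

√D is monotone on this domain, so median of Y = √(139) ≈ 11.7898.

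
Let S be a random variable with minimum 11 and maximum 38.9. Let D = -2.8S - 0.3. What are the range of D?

Range(D) = 78.12

Range of S = 38.9 − 11 = 27.9.
Range(D) = |a|·Range(S) = |-2.8|·27.9 = 78.12.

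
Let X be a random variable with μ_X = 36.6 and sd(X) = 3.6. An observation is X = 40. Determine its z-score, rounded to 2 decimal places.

z = 0.94

z = (X − μ_X) / sd(X) = (40 − 36.6) / 3.6 ≈ 0.94.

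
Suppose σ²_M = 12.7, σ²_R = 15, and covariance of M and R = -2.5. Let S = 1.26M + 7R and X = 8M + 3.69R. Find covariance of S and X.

covariance of S and X = 363.8425

By bilinearity, covariance of S and X = ac·σ²_M + bd·σ²_R + (ad+bc)·covariance of M and R, with a=1.26, b=7, c=8, d=3.69.
ac·σ²_M = 1.26·8·12.7 = 128.016
bd·σ²_R = 7·3.69·15 = 387.45
(ad+bc)·covariance of M and R = (60.6494)·(-2.5) = -151.6235
covariance of S and X = 128.016 + 387.45 + (-151.6235) = 363.8425.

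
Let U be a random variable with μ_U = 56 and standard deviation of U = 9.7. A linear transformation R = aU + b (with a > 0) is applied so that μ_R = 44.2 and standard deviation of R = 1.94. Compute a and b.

a = 0.2, b = 33

standard deviation of R = a·standard deviation of U (a > 0), so a = 1.94/9.7 = 0.2.
μ_R = a·μ_U + b, so b = 44.2 − 0.2·56 = 33.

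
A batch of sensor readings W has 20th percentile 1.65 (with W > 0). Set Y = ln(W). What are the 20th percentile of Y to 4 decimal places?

ln(W) is increasing, so P_{20}(Y) = g(P_{20}(W)) ≈ 0.5008.

20th percentile of Y = 0.5008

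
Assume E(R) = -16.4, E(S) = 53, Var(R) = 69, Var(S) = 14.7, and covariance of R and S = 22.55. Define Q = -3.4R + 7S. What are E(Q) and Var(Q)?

E(Q) = (-3.4)·E(R) + 7·E(S) = (-3.4)·(-16.4) + 7·53 = 426.76.
Var(Q) = a²·Var(R) + b²·Var(S) + 2ab·covariance of R and S with a = -3.4, b = 7.
= (-3.4)²·69 + 7²·14.7 + 2·(-3.4)·7·22.55
= 797.64 + 720.3 + (-1073.38) = 444.56.

E(Q) = 426.76, Var(Q) = 444.56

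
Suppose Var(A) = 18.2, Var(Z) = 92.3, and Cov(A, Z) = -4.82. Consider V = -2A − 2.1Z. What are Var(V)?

Var(V) = 439.355

Var(V) = a²·Var(A) + b²·Var(Z) + 2ab·Cov(A, Z) with a = -2, b = -2.1.
= (-2)²·18.2 + (-2.1)²·92.3 + 2·(-2)·(-2.1)·(-4.82)
= 72.8 + 407.043 + (-40.488) = 439.355.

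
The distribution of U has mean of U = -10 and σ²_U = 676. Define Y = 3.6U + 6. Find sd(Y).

sd(Y) = 93.6

Y = 3.6U + 6 is linear with a = 3.6, b = 6.
sd(U) = √676 = 26.
sd(Y) = |a|·sd(U) = |3.6|·26 = 93.6.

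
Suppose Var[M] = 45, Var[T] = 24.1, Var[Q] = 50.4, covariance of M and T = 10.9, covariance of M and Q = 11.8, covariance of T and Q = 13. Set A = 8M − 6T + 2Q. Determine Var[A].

Var[A] = 2968.4

Var[A] = a²·Var[M] + b²·Var[T] + c²·Var[Q] + 2ab·covariance of M and T + 2ac·covariance of M and Q + 2bc·covariance of T and Q, with a = 8, b = -6, c = 2.
= 2880 + 867.6 + 201.6 + (-1046.4) + 377.6 + (-312)
= 2968.4.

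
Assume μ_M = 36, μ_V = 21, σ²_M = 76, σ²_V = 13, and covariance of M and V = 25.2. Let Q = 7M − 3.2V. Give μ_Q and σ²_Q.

μ_Q = 7·μ_M + (-3.2)·μ_V = 7·36 + (-3.2)·21 = 184.8.
σ²_Q = a²·σ²_M + b²·σ²_V + 2ab·covariance of M and V with a = 7, b = -3.2.
= 7²·76 + (-3.2)²·13 + 2·7·(-3.2)·25.2
= 3724 + 133.12 + (-1128.96) = 2728.16.

μ_Q = 184.8, σ²_Q = 2728.16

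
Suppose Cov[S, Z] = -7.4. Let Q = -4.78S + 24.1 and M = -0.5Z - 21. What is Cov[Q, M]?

Cov[Q, M] = a·c·Cov[S, Z] = (-4.78)·(-0.5)·(-7.4) = -17.686. Additive constants drop out.

Cov[Q, M] = -17.686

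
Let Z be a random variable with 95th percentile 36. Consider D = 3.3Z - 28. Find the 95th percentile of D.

95th percentile of D = 90.8

Since a = 3.3 > 0 the transformation is increasing, so the 95th percentile of D = a·(P_{95} of Z) + b = 3.3·36 + (-28) = 90.8.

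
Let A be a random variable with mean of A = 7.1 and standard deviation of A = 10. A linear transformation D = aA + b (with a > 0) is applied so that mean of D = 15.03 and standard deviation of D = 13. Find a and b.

standard deviation of D = a·standard deviation of A (a > 0), so a = 13/10 = 1.3.
mean of D = a·mean of A + b, so b = 15.03 − 1.3·7.1 = 5.8.

a = 1.3, b = 5.8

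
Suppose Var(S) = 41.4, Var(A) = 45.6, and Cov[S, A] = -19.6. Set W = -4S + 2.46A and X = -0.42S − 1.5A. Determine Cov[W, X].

Cov[W, X] = -196.06128

By bilinearity, Cov[W, X] = ac·Var(S) + bd·Var(A) + (ad+bc)·Cov[S, A], with a=-4, b=2.46, c=-0.42, d=-1.5.
ac·Var(S) = (-4)·(-0.42)·41.4 = 69.552
bd·Var(A) = 2.46·(-1.5)·45.6 = -168.264
(ad+bc)·Cov[S, A] = (4.9668)·(-19.6) = -97.34928
Cov[W, X] = 69.552 + (-168.264) + (-97.34928) = -196.06128.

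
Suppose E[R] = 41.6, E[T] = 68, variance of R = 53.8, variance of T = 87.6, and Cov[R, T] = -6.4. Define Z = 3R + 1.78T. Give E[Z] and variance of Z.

E[Z] = 3·E[R] + 1.78·E[T] = 3·41.6 + 1.78·68 = 245.84.
variance of Z = a²·variance of R + b²·variance of T + 2ab·Cov[R, T] with a = 3, b = 1.78.
= 3²·53.8 + 1.78²·87.6 + 2·3·1.78·(-6.4)
= 484.2 + 277.55184 + (-68.352) = 693.39984.

E[Z] = 245.84, variance of Z = 693.39984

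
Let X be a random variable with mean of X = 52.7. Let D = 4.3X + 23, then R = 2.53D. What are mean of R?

mean of R = 631.5133

mean of D = 4.3·52.7 + 23 = 249.61.
mean of R = 2.53·249.61 = 631.5133.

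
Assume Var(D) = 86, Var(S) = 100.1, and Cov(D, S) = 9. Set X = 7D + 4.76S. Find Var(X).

Var(X) = a²·Var(D) + b²·Var(S) + 2ab·Cov(D, S) with a = 7, b = 4.76.
= 7²·86 + 4.76²·100.1 + 2·7·4.76·9
= 4214 + 2268.02576 + 599.76 = 7081.78576.

Var(X) = 7081.78576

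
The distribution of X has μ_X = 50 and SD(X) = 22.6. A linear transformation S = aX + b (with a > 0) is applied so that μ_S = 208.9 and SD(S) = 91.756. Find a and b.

a = 4.06, b = 5.9

SD(S) = a·SD(X) (a > 0), so a = 91.756/22.6 = 4.06.
μ_S = a·μ_X + b, so b = 208.9 − 4.06·50 = 5.9.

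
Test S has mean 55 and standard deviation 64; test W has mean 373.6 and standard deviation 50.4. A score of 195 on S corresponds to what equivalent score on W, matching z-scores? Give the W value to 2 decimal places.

z = (195 − 55)/64 = 2.1875.
W = 373.6 + z·50.4 = 373.6 + (195 − 55)·50.4/64 = 483.85.

W = 483.85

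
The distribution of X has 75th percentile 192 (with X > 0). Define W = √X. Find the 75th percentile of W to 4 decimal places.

√X is increasing, so P_{75}(W) = g(P_{75}(X)) ≈ 13.8564.

75th percentile of W = 13.8564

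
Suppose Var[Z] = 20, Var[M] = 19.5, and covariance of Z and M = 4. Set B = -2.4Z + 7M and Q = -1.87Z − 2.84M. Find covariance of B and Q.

By bilinearity, covariance of B and Q = ac·Var[Z] + bd·Var[M] + (ad+bc)·covariance of Z and M, with a=-2.4, b=7, c=-1.87, d=-2.84.
ac·Var[Z] = (-2.4)·(-1.87)·20 = 89.76
bd·Var[M] = 7·(-2.84)·19.5 = -387.66
(ad+bc)·covariance of Z and M = (-6.274)·4 = -25.096
covariance of B and Q = 89.76 + (-387.66) + (-25.096) = -322.996.

covariance of B and Q = -322.996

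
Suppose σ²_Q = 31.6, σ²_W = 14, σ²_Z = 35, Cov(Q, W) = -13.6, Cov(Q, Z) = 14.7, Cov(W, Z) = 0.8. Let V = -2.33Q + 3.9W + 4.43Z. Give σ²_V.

σ²_V = a²·σ²_Q + b²·σ²_W + c²·σ²_Z + 2ab·Cov(Q, W) + 2ac·Cov(Q, Z) + 2bc·Cov(W, Z), with a = -2.33, b = 3.9, c = 4.43.
= 171.55324 + 212.94 + 686.8715 + 247.1664 + (-303.46386) + 27.6432
= 1042.71048.

σ²_V = 1042.71048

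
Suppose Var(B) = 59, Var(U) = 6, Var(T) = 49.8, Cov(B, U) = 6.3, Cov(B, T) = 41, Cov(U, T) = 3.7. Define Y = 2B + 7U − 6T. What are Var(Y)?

Var(Y) = 1204.4

Var(Y) = a²·Var(B) + b²·Var(U) + c²·Var(T) + 2ab·Cov(B, U) + 2ac·Cov(B, T) + 2bc·Cov(U, T), with a = 2, b = 7, c = -6.
= 236 + 294 + 1792.8 + 176.4 + (-984) + (-310.8)
= 1204.4.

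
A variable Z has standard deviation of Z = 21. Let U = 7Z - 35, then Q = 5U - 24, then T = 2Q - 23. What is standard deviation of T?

standard deviation of T = 1470

standard deviation of U = |7|·21 = 147.
standard deviation of Q = |5|·147 = 735.
standard deviation of T = |2|·735 = 1470.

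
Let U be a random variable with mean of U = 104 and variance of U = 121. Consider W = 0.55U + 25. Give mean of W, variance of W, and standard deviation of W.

W = 0.55U + 25 is linear with a = 0.55, b = 25.
mean of W = a·mean of U + b = 0.55·104 + 25 = 82.2.
variance of W = a²·variance of U = 0.55²·121 = 36.6025 (the additive constant 25 does not affect variance).
standard deviation of U = √121 = 11.
standard deviation of W = |a|·standard deviation of U = |0.55|·11 = 6.05.

mean of W = 82.2, variance of W = 36.6025, standard deviation of W = 6.05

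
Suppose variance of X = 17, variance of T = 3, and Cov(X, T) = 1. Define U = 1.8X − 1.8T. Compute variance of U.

variance of U = 58.32

variance of U = a²·variance of X + b²·variance of T + 2ab·Cov(X, T) with a = 1.8, b = -1.8.
= 1.8²·17 + (-1.8)²·3 + 2·1.8·(-1.8)·1
= 55.08 + 9.72 + (-6.48) = 58.32.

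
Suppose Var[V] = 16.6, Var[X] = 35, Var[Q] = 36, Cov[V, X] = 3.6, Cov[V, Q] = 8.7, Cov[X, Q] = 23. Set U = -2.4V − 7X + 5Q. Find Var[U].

Var[U] = 1012.776

Var[U] = a²·Var[V] + b²·Var[X] + c²·Var[Q] + 2ab·Cov[V, X] + 2ac·Cov[V, Q] + 2bc·Cov[X, Q], with a = -2.4, b = -7, c = 5.
= 95.616 + 1715 + 900 + 120.96 + (-208.8) + (-1610)
= 1012.776.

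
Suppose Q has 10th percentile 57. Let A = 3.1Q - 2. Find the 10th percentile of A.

Since a = 3.1 > 0 the transformation is increasing, so the 10th percentile of A = a·(P_{10} of Q) + b = 3.1·57 + (-2) = 174.7.

10th percentile of A = 174.7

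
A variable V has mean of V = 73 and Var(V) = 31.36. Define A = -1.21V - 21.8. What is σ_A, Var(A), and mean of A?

σ_A = 6.776, Var(A) = 45.914176, mean of A = -110.13

A = -1.21V - 21.8 is linear with a = -1.21, b = -21.8.
σ_V = √31.36 = 5.6.
σ_A = |a|·σ_V = |-1.21|·5.6 = 6.776.
Var(A) = a²·Var(V) = (-1.21)²·31.36 = 45.914176 (the additive constant -21.8 does not affect variance).
mean of A = a·mean of V + b = (-1.21)·73 + (-21.8) = -110.13.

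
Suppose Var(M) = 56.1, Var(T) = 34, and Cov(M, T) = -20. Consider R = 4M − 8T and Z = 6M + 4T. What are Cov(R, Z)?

Cov(R, Z) = 898.4

By bilinearity, Cov(R, Z) = ac·Var(M) + bd·Var(T) + (ad+bc)·Cov(M, T), with a=4, b=-8, c=6, d=4.
ac·Var(M) = 4·6·56.1 = 1346.4
bd·Var(T) = (-8)·4·34 = -1088
(ad+bc)·Cov(M, T) = (-32)·(-20) = 640
Cov(R, Z) = 1346.4 + (-1088) + 640 = 898.4.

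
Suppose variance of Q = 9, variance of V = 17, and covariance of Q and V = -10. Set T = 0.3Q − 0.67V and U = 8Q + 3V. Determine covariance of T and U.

By bilinearity, covariance of T and U = ac·variance of Q + bd·variance of V + (ad+bc)·covariance of Q and V, with a=0.3, b=-0.67, c=8, d=3.
ac·variance of Q = 0.3·8·9 = 21.6
bd·variance of V = (-0.67)·3·17 = -34.17
(ad+bc)·covariance of Q and V = (-4.46)·(-10) = 44.6
covariance of T and U = 21.6 + (-34.17) + 44.6 = 32.03.

covariance of T and U = 32.03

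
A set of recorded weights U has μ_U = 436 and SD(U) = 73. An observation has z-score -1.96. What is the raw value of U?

U = 292.92

U = μ_U + z·SD(U) = 436 + (-1.96)·73 = 292.92.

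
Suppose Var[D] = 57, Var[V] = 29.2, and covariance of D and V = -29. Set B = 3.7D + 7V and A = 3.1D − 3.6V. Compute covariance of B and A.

By bilinearity, covariance of B and A = ac·Var[D] + bd·Var[V] + (ad+bc)·covariance of D and V, with a=3.7, b=7, c=3.1, d=-3.6.
ac·Var[D] = 3.7·3.1·57 = 653.79
bd·Var[V] = 7·(-3.6)·29.2 = -735.84
(ad+bc)·covariance of D and V = (8.38)·(-29) = -243.02
covariance of B and A = 653.79 + (-735.84) + (-243.02) = -325.07.

covariance of B and A = -325.07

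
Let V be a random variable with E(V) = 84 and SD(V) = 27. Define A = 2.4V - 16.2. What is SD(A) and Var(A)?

A = 2.4V - 16.2 is linear with a = 2.4, b = -16.2.
SD(A) = |a|·SD(V) = |2.4|·27 = 64.8.
Var(V) = 27² = 729.
Var(A) = a²·Var(V) = 2.4²·729 = 4199.04 (the additive constant -16.2 does not affect variance).

SD(A) = 64.8, Var(A) = 4199.04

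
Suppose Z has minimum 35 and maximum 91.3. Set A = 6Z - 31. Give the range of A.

Range of Z = 91.3 − 35 = 56.3.
Range(A) = |a|·Range(Z) = |6|·56.3 = 337.8.

Range(A) = 337.8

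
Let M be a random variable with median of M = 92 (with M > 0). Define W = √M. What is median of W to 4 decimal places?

√M is monotone on this domain, so median of W = √(92) ≈ 9.5917.

median of W = 9.5917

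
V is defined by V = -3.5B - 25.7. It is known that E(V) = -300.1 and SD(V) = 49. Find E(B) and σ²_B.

From V = -3.5B - 25.7: E(V) = a·E(B) + b, so E(B) = (E(V) − b)/a = (-300.1 − (-25.7))/(-3.5) = 78.4.
σ²_V = 49² = 2401.
σ²_V = a²·σ²_B, so σ²_B = 2401/(-3.5)² = 196.

E(B) = 78.4, σ²_B = 196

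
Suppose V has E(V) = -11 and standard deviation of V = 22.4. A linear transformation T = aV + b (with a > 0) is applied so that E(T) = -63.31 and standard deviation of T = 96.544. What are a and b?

a = 4.31, b = -15.9

standard deviation of T = a·standard deviation of V (a > 0), so a = 96.544/22.4 = 4.31.
E(T) = a·E(V) + b, so b = -63.31 − 4.31·(-11) = -15.9.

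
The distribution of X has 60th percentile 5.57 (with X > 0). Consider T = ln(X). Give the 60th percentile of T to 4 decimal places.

ln(X) is increasing, so P_{60}(T) = g(P_{60}(X)) ≈ 1.7174.

60th percentile of T = 1.7174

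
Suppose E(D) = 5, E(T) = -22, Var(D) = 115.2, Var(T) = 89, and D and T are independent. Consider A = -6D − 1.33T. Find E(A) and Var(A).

E(A) = (-6)·E(D) + (-1.33)·E(T) = (-6)·5 + (-1.33)·(-22) = -0.74.
Var(A) = a²·Var(D) + b²·Var(T) + 2ab·Cov(D, T) with a = -6, b = -1.33.
Independence gives Cov(D, T) = 0.
= (-6)²·115.2 + (-1.33)²·89 + 2·(-6)·(-1.33)·0
= 4147.2 + 157.4321 + 0 = 4304.6321.

E(A) = -0.74, Var(A) = 4304.6321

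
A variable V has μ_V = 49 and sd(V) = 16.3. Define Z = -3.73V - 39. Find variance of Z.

Z = -3.73V - 39 is linear with a = -3.73, b = -39.
variance of V = 16.3² = 265.69.
variance of Z = a²·variance of V = (-3.73)²·265.69 = 3696.518401 (the additive constant -39 does not affect variance).

variance of Z = 3696.518401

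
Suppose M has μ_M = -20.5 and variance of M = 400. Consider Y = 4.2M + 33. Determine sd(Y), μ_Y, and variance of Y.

sd(Y) = 84, μ_Y = -53.1, variance of Y = 7056

Y = 4.2M + 33 is linear with a = 4.2, b = 33.
sd(M) = √400 = 20.
sd(Y) = |a|·sd(M) = |4.2|·20 = 84.
μ_Y = a·μ_M + b = 4.2·(-20.5) + 33 = -53.1.
variance of Y = a²·variance of M = 4.2²·400 = 7056 (the additive constant 33 does not affect variance).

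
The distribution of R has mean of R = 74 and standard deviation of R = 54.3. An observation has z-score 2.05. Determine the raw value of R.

R = mean of R + z·standard deviation of R = 74 + 2.05·54.3 = 185.315.

R = 185.315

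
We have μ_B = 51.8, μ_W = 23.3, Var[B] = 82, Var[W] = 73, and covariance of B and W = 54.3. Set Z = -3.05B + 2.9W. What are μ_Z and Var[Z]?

μ_Z = (-3.05)·μ_B + 2.9·μ_W = (-3.05)·51.8 + 2.9·23.3 = -90.42.
Var[Z] = a²·Var[B] + b²·Var[W] + 2ab·covariance of B and W with a = -3.05, b = 2.9.
= (-3.05)²·82 + 2.9²·73 + 2·(-3.05)·2.9·54.3
= 762.805 + 613.93 + (-960.567) = 416.168.

μ_Z = -90.42, Var[Z] = 416.168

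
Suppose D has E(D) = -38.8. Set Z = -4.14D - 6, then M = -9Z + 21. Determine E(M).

E(M) = -1370.688

E(Z) = (-4.14)·(-38.8) + (-6) = 154.632.
E(M) = (-9)·154.632 + 21 = -1370.688.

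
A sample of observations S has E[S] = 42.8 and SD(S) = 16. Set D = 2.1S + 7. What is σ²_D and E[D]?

σ²_D = 1128.96, E[D] = 96.88

D = 2.1S + 7 is linear with a = 2.1, b = 7.
σ²_S = 16² = 256.
σ²_D = a²·σ²_S = 2.1²·256 = 1128.96 (the additive constant 7 does not affect variance).
E[D] = a·E[S] + b = 2.1·42.8 + 7 = 96.88.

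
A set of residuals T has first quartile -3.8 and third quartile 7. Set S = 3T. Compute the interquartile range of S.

IQR(S) = 32.4

IQR of T = Q3 − Q1 = 7 − (-3.8) = 10.8.
Under S = aT + b, IQR(S) = |a|·IQR(T) = |3|·10.8 = 32.4 (shifts cancel; spread scales by |a|).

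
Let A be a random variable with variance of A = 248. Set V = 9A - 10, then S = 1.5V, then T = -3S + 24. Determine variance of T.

variance of T = 406782

variance of V = 9²·248 = 20088.
variance of S = 1.5²·20088 = 45198.
variance of T = (-3)²·45198 = 406782.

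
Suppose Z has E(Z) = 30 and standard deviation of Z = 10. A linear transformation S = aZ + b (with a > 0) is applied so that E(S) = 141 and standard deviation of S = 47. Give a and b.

a = 4.7, b = 0

standard deviation of S = a·standard deviation of Z (a > 0), so a = 47/10 = 4.7.
E(S) = a·E(Z) + b, so b = 141 − 4.7·30 = 0.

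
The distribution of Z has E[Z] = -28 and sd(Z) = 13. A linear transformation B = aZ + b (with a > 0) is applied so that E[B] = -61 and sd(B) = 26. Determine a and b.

sd(B) = a·sd(Z) (a > 0), so a = 26/13 = 2.
E[B] = a·E[Z] + b, so b = -61 − 2·(-28) = -5.

a = 2, b = -5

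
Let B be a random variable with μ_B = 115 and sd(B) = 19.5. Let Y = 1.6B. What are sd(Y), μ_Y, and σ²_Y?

Y = 1.6B is linear with a = 1.6, b = 0.
sd(Y) = |a|·sd(B) = |1.6|·19.5 = 31.2.
μ_Y = a·μ_B + b = 1.6·115 = 184.
σ²_B = 19.5² = 380.25.
σ²_Y = a²·σ²_B = 1.6²·380.25 = 973.44.

sd(Y) = 31.2, μ_Y = 184, σ²_Y = 973.44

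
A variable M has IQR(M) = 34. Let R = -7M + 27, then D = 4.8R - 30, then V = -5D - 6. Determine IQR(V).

IQR(R) = |-7|·34 = 238.
IQR(D) = |4.8|·238 = 1142.4.
IQR(V) = |-5|·1142.4 = 5712.

IQR(V) = 5712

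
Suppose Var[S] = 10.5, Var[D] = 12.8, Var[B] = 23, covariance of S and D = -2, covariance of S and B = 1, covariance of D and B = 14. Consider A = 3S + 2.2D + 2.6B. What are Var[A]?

Var[A] = 461.292

Var[A] = a²·Var[S] + b²·Var[D] + c²·Var[B] + 2ab·covariance of S and D + 2ac·covariance of S and B + 2bc·covariance of D and B, with a = 3, b = 2.2, c = 2.6.
= 94.5 + 61.952 + 155.48 + (-26.4) + 15.6 + 160.16
= 461.292.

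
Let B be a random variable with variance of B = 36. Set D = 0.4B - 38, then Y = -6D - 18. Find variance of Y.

variance of Y = 207.36

variance of D = 0.4²·36 = 5.76.
variance of Y = (-6)²·5.76 = 207.36.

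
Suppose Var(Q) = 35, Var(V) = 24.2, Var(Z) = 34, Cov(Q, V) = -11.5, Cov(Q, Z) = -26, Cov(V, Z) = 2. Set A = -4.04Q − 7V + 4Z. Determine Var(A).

Var(A) = 2378.936

Var(A) = a²·Var(Q) + b²·Var(V) + c²·Var(Z) + 2ab·Cov(Q, V) + 2ac·Cov(Q, Z) + 2bc·Cov(V, Z), with a = -4.04, b = -7, c = 4.
= 571.256 + 1185.8 + 544 + (-650.44) + 840.32 + (-112)
= 2378.936.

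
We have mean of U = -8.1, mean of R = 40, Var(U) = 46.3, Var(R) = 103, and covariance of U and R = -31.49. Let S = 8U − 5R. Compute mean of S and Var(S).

mean of S = 8·mean of U + (-5)·mean of R = 8·(-8.1) + (-5)·40 = -264.8.
Var(S) = a²·Var(U) + b²·Var(R) + 2ab·covariance of U and R with a = 8, b = -5.
= 8²·46.3 + (-5)²·103 + 2·8·(-5)·(-31.49)
= 2963.2 + 2575 + 2519.2 = 8057.4.

mean of S = -264.8, Var(S) = 8057.4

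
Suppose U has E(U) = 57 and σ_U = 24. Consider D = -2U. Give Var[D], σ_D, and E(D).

Var[D] = 2304, σ_D = 48, E(D) = -114

D = -2U is linear with a = -2, b = 0.
Var[U] = 24² = 576.
Var[D] = a²·Var[U] = (-2)²·576 = 2304.
σ_D = |a|·σ_U = |-2|·24 = 48.
E(D) = a·E(U) + b = (-2)·57 = -114.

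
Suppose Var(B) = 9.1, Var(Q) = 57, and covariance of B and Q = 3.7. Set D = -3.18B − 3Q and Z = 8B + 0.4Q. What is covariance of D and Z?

covariance of D and Z = -393.4104

By bilinearity, covariance of D and Z = ac·Var(B) + bd·Var(Q) + (ad+bc)·covariance of B and Q, with a=-3.18, b=-3, c=8, d=0.4.
ac·Var(B) = (-3.18)·8·9.1 = -231.504
bd·Var(Q) = (-3)·0.4·57 = -68.4
(ad+bc)·covariance of B and Q = (-25.272)·3.7 = -93.5064
covariance of D and Z = -231.504 + (-68.4) + (-93.5064) = -393.4104.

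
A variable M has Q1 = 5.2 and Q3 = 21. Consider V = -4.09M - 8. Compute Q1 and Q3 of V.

Q1(V) = -93.89, Q3(V) = -29.268

a = -4.09 < 0 reverses order: Q1(V) comes from Q3(M), Q3(V) from Q1(M).
Q1(V) = (-4.09)·21 + (-8) = -93.89; Q3(V) = (-4.09)·5.2 + (-8) = -29.268.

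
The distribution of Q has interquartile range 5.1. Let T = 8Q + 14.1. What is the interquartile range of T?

IQR(T) = 40.8

Under T = aQ + b, IQR(T) = |a|·IQR(Q) = |8|·5.1 = 40.8 (shifts cancel; spread scales by |a|).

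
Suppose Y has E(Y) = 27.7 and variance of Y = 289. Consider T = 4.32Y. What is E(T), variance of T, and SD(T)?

T = 4.32Y is linear with a = 4.32, b = 0.
E(T) = a·E(Y) + b = 4.32·27.7 = 119.664.
variance of T = a²·variance of Y = 4.32²·289 = 5393.4336.
SD(Y) = √289 = 17.
SD(T) = |a|·SD(Y) = |4.32|·17 = 73.44.

E(T) = 119.664, variance of T = 5393.4336, SD(T) = 73.44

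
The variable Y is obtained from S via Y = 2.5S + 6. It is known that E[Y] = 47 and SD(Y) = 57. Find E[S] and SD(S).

From Y = 2.5S + 6: E[Y] = a·E[S] + b, so E[S] = (E[Y] − b)/a = (47 − 6)/2.5 = 16.4.
SD(Y) = |a|·SD(S), so SD(S) = 57/|2.5| = 22.8.

E[S] = 16.4, SD(S) = 22.8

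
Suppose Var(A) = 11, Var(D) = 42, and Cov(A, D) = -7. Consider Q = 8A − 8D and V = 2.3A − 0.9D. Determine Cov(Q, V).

By bilinearity, Cov(Q, V) = ac·Var(A) + bd·Var(D) + (ad+bc)·Cov(A, D), with a=8, b=-8, c=2.3, d=-0.9.
ac·Var(A) = 8·2.3·11 = 202.4
bd·Var(D) = (-8)·(-0.9)·42 = 302.4
(ad+bc)·Cov(A, D) = (-25.6)·(-7) = 179.2
Cov(Q, V) = 202.4 + 302.4 + 179.2 = 684.

Cov(Q, V) = 684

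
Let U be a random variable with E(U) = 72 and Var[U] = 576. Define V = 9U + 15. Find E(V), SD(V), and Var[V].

E(V) = 663, SD(V) = 216, Var[V] = 46656

V = 9U + 15 is linear with a = 9, b = 15.
E(V) = a·E(U) + b = 9·72 + 15 = 663.
SD(U) = √576 = 24.
SD(V) = |a|·SD(U) = |9|·24 = 216.
Var[V] = a²·Var[U] = 9²·576 = 46656 (the additive constant 15 does not affect variance).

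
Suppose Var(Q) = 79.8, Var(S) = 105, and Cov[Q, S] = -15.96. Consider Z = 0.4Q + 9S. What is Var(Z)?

Var(Z) = a²·Var(Q) + b²·Var(S) + 2ab·Cov[Q, S] with a = 0.4, b = 9.
= 0.4²·79.8 + 9²·105 + 2·0.4·9·(-15.96)
= 12.768 + 8505 + (-114.912) = 8402.856.

Var(Z) = 8402.856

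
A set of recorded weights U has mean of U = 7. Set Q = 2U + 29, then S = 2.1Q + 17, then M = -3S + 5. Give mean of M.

mean of Q = 2·7 + 29 = 43.
mean of S = 2.1·43 + 17 = 107.3.
mean of M = (-3)·107.3 + 5 = -316.9.

mean of M = -316.9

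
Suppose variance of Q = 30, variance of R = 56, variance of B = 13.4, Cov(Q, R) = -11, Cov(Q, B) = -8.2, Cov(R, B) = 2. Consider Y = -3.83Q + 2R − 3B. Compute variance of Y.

variance of Y = a²·variance of Q + b²·variance of R + c²·variance of B + 2ab·Cov(Q, R) + 2ac·Cov(Q, B) + 2bc·Cov(R, B), with a = -3.83, b = 2, c = -3.
= 440.067 + 224 + 120.6 + 168.52 + (-188.436) + (-24)
= 740.751.

variance of Y = 740.751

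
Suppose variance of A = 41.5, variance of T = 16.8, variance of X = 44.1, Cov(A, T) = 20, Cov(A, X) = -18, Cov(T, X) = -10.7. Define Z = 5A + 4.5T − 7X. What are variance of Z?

variance of Z = 6372.7

variance of Z = a²·variance of A + b²·variance of T + c²·variance of X + 2ab·Cov(A, T) + 2ac·Cov(A, X) + 2bc·Cov(T, X), with a = 5, b = 4.5, c = -7.
= 1037.5 + 340.2 + 2160.9 + 900 + 1260 + 674.1
= 6372.7.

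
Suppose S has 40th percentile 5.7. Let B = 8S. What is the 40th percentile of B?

Since a = 8 > 0 the transformation is increasing, so the 40th percentile of B = a·(P_{40} of S) + b = 8·5.7 = 45.6.

40th percentile of B = 45.6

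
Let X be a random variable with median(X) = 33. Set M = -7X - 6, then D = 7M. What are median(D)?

median(D) = -1659

median(M) = (-7)·33 + (-6) = -237.
median(D) = 7·(-237) = -1659.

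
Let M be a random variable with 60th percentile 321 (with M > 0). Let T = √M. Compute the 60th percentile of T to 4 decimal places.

√M is increasing, so P_{60}(T) = g(P_{60}(M)) ≈ 17.9165.

60th percentile of T = 17.9165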